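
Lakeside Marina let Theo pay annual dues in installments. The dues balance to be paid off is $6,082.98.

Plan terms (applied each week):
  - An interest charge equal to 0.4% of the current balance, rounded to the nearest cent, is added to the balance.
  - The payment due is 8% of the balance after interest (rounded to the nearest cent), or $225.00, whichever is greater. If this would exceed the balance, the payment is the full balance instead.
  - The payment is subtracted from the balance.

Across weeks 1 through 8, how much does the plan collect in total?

$3,009.65

# | Opening | Interest | Payment | End bal
1 | $6,082.98 | $24.33 | $488.58 | $5,618.73
2 | $5,618.73 | $22.47 | $451.30 | $5,189.90
3 | $5,189.90 | $20.76 | $416.85 | $4,793.81
4 | $4,793.81 | $19.18 | $385.04 | $4,427.95
5 | $4,427.95 | $17.71 | $355.65 | $4,090.01
6 | $4,090.01 | $16.36 | $328.51 | $3,777.86
7 | $3,777.86 | $15.11 | $303.44 | $3,489.53
8 | $3,489.53 | $13.96 | $280.28 | $3,223.21
Total paid: $3,009.65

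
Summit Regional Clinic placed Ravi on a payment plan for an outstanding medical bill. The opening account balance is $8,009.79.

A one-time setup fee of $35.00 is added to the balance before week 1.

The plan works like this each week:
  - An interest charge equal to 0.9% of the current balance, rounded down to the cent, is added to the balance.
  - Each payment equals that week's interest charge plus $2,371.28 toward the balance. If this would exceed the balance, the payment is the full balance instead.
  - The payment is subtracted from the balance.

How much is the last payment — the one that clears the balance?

Week 1: $8,044.79 +$72.40 interest = $8,117.19; pay $2,443.68 → $5,673.51
Week 2: $5,673.51 +$51.06 interest = $5,724.57; pay $2,422.34 → $3,302.23
Week 3: $3,302.23 +$29.72 interest = $3,331.95; pay $2,401.00 → $930.95
Week 4: $930.95 +$8.37 interest = $939.32; pay $939.32 → $0.00

$939.32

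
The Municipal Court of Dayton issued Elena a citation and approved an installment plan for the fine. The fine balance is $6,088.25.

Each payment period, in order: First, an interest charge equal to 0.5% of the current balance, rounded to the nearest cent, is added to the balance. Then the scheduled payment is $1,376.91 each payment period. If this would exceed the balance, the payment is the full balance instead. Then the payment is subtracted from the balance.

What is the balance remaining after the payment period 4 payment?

$661.84

Payment period 1: $6,088.25 +$30.44 interest = $6,118.69; pay $1,376.91 → $4,741.78
Payment period 2: $4,741.78 +$23.71 interest = $4,765.49; pay $1,376.91 → $3,388.58
Payment period 3: $3,388.58 +$16.94 interest = $3,405.52; pay $1,376.91 → $2,028.61
Payment period 4: $2,028.61 +$10.14 interest = $2,038.75; pay $1,376.91 → $661.84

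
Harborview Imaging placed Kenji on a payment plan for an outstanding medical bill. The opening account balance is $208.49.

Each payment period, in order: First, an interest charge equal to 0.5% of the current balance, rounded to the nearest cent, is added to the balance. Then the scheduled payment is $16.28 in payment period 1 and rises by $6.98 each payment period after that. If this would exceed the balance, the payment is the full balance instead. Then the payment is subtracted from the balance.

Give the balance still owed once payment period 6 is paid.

$10.52

Payment period 1: $208.49 +$1.04 interest = $209.53; pay $16.28 → $193.25
Payment period 2: $193.25 +$0.97 interest = $194.22; pay $23.26 → $170.96
Payment period 3: $170.96 +$0.85 interest = $171.81; pay $30.24 → $141.57
Payment period 4: $141.57 +$0.71 interest = $142.28; pay $37.22 → $105.06
Payment period 5: $105.06 +$0.53 interest = $105.59; pay $44.20 → $61.39
Payment period 6: $61.39 +$0.31 interest = $61.70; pay $51.18 → $10.52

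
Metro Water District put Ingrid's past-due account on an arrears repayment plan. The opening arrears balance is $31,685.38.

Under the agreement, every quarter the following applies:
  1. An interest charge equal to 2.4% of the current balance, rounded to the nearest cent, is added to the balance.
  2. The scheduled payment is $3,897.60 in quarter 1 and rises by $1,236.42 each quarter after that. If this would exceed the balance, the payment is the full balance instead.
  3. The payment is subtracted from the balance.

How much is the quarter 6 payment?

$2,625.44

Quarter 1: opening $31,685.38; interest $760.45 → $32,445.83; payment $3,897.60; balance $28,548.23
Quarter 2: opening $28,548.23; interest $685.16 → $29,233.39; payment $5,134.02; balance $24,099.37
Quarter 3: opening $24,099.37; interest $578.38 → $24,677.75; payment $6,370.44; balance $18,307.31
Quarter 4: opening $18,307.31; interest $439.38 → $18,746.69; payment $7,606.86; balance $11,139.83
Quarter 5: opening $11,139.83; interest $267.36 → $11,407.19; payment $8,843.28; balance $2,563.91
Quarter 6: opening $2,563.91; interest $61.53 → $2,625.44; payment $2,625.44; balance $0.00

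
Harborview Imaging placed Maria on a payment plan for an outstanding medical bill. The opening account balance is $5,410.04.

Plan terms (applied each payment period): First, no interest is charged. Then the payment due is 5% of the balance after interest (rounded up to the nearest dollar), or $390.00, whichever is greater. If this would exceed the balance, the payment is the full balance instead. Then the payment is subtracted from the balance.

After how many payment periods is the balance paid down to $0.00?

# | Opening | Payment | End bal
1 | $5,410.04 | $390.00 | $5,020.04
2 | $5,020.04 | $390.00 | $4,630.04
3 | $4,630.04 | $390.00 | $4,240.04
4 | $4,240.04 | $390.00 | $3,850.04
5 | $3,850.04 | $390.00 | $3,460.04
6 | $3,460.04 | $390.00 | $3,070.04
7 | $3,070.04 | $390.00 | $2,680.04
8 | $2,680.04 | $390.00 | $2,290.04
9 | $2,290.04 | $390.00 | $1,900.04
10 | $1,900.04 | $390.00 | $1,510.04
11 | $1,510.04 | $390.00 | $1,120.04
12 | $1,120.04 | $390.00 | $730.04
13 | $730.04 | $390.00 | $340.04
14 | $340.04 | $340.04 | $0.00
Balance reaches $0.00 in payment period 14.

14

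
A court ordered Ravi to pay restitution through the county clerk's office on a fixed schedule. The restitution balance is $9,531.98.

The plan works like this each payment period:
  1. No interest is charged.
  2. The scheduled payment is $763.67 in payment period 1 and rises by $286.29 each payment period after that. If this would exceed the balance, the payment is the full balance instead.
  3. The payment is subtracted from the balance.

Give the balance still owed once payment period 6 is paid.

$655.61

Payment period 1: $9,531.98 − $763.67 → $8,768.31
Payment period 2: $8,768.31 − $1,049.96 → $7,718.35
Payment period 3: $7,718.35 − $1,336.25 → $6,382.10
Payment period 4: $6,382.10 − $1,622.54 → $4,759.56
Payment period 5: $4,759.56 − $1,908.83 → $2,850.73
Payment period 6: $2,850.73 − $2,195.12 → $655.61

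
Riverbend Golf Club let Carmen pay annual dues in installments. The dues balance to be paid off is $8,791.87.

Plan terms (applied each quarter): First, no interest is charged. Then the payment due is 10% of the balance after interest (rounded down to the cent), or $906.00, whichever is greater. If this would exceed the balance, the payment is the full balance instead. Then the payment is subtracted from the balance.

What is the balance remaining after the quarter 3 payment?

Quarter 1: opening $8,791.87; payment $906.00; balance $7,885.87
Quarter 2: opening $7,885.87; payment $906.00; balance $6,979.87
Quarter 3: opening $6,979.87; payment $906.00; balance $6,073.87

$6,073.87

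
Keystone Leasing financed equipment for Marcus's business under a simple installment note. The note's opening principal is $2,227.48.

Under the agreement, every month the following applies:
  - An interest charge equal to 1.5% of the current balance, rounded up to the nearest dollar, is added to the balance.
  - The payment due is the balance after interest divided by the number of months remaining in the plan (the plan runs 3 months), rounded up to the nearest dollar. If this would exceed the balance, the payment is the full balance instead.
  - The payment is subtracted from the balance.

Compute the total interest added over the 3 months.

Month 1: $2,227.48 +$34.00 interest = $2,261.48; pay $754.00 → $1,507.48
Month 2: $1,507.48 +$23.00 interest = $1,530.48; pay $766.00 → $764.48
Month 3: $764.48 +$12.00 interest = $776.48; pay $776.48 → $0.00
Total interest: $34.00 + $23.00 + $12.00 = $69.00

$69.00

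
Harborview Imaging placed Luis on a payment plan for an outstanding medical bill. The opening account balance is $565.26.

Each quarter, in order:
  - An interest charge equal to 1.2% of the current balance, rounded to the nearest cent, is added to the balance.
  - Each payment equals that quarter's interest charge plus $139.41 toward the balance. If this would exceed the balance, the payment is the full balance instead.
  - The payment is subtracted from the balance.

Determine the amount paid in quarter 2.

$144.52

Quarter 1: opening $565.26; interest $6.78 → $572.04; payment $146.19; balance $425.85
Quarter 2: opening $425.85; interest $5.11 → $430.96; payment $144.52; balance $286.44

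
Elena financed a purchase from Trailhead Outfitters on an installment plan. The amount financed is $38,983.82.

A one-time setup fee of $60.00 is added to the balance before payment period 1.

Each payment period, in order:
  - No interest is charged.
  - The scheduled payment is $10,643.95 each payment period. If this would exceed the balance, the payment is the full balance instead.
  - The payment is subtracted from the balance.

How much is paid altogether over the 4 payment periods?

Payment period 1: opening $39,043.82; payment $10,643.95; balance $28,399.87
Payment period 2: opening $28,399.87; payment $10,643.95; balance $17,755.92
Payment period 3: opening $17,755.92; payment $10,643.95; balance $7,111.97
Payment period 4: opening $7,111.97; payment $7,111.97; balance $0.00
Total paid: $39,043.82

$39,043.82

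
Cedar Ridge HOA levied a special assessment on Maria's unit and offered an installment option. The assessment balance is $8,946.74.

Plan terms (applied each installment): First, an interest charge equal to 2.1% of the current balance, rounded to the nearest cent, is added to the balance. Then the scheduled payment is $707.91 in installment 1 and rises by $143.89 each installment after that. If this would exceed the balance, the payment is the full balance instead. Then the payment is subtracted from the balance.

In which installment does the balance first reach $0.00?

Installment 1: $8,946.74 +$187.88 interest = $9,134.62; pay $707.91 → $8,426.71
Installment 2: $8,426.71 +$176.96 interest = $8,603.67; pay $851.80 → $7,751.87
Installment 3: $7,751.87 +$162.79 interest = $7,914.66; pay $995.69 → $6,918.97
Installment 4: $6,918.97 +$145.30 interest = $7,064.27; pay $1,139.58 → $5,924.69
Installment 5: $5,924.69 +$124.42 interest = $6,049.11; pay $1,283.47 → $4,765.64
Installment 6: $4,765.64 +$100.08 interest = $4,865.72; pay $1,427.36 → $3,438.36
Installment 7: $3,438.36 +$72.21 interest = $3,510.57; pay $1,571.25 → $1,939.32
Installment 8: $1,939.32 +$40.73 interest = $1,980.05; pay $1,715.14 → $264.91
Installment 9: $264.91 +$5.56 interest = $270.47; pay $270.47 → $0.00
Balance reaches $0.00 in installment 9.

9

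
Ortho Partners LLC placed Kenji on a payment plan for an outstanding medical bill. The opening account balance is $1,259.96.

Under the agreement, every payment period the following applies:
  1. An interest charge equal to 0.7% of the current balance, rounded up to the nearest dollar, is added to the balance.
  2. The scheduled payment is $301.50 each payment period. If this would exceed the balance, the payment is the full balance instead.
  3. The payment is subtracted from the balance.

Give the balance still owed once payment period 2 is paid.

# | Opening | Interest | Payment | End bal
1 | $1,259.96 | $9.00 | $301.50 | $967.46
2 | $967.46 | $7.00 | $301.50 | $672.96

$672.96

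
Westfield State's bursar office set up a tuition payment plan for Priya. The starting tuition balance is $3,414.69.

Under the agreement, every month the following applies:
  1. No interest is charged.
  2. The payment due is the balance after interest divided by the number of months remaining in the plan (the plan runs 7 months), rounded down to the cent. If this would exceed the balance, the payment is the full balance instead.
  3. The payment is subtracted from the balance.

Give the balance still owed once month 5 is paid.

# | Opening | Payment | End bal
1 | $3,414.69 | $487.81 | $2,926.88
2 | $2,926.88 | $487.81 | $2,439.07
3 | $2,439.07 | $487.81 | $1,951.26
4 | $1,951.26 | $487.81 | $1,463.45
5 | $1,463.45 | $487.81 | $975.64

$975.64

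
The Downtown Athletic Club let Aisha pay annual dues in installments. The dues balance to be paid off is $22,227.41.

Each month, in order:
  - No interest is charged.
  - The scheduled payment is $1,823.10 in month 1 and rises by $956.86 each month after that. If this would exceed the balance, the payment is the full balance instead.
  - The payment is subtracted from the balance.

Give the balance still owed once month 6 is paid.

$0.00

Month 1: opening $22,227.41; payment $1,823.10; balance $20,404.31
Month 2: opening $20,404.31; payment $2,779.96; balance $17,624.35
Month 3: opening $17,624.35; payment $3,736.82; balance $13,887.53
Month 4: opening $13,887.53; payment $4,693.68; balance $9,193.85
Month 5: opening $9,193.85; payment $5,650.54; balance $3,543.31
Month 6: opening $3,543.31; payment $3,543.31; balance $0.00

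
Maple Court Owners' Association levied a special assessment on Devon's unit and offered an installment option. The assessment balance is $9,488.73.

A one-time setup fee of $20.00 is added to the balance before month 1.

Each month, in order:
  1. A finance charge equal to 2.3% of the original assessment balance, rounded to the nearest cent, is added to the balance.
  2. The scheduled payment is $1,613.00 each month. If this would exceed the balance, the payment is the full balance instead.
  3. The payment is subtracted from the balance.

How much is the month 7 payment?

Month 1: $9,508.73 +$218.24 interest = $9,726.97; pay $1,613.00 → $8,113.97
Month 2: $8,113.97 +$218.24 interest = $8,332.21; pay $1,613.00 → $6,719.21
Month 3: $6,719.21 +$218.24 interest = $6,937.45; pay $1,613.00 → $5,324.45
Month 4: $5,324.45 +$218.24 interest = $5,542.69; pay $1,613.00 → $3,929.69
Month 5: $3,929.69 +$218.24 interest = $4,147.93; pay $1,613.00 → $2,534.93
Month 6: $2,534.93 +$218.24 interest = $2,753.17; pay $1,613.00 → $1,140.17
Month 7: $1,140.17 +$218.24 interest = $1,358.41; pay $1,358.41 → $0.00

$1,358.41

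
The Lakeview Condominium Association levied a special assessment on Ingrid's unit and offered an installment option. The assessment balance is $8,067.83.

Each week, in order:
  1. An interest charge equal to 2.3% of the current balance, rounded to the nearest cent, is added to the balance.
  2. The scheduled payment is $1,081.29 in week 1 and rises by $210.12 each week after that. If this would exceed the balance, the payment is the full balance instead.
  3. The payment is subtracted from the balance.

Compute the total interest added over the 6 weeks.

$696.35

Week 1: opening $8,067.83; interest $185.56 → $8,253.39; payment $1,081.29; balance $7,172.10
Week 2: opening $7,172.10; interest $164.96 → $7,337.06; payment $1,291.41; balance $6,045.65
Week 3: opening $6,045.65; interest $139.05 → $6,184.70; payment $1,501.53; balance $4,683.17
Week 4: opening $4,683.17; interest $107.71 → $4,790.88; payment $1,711.65; balance $3,079.23
Week 5: opening $3,079.23; interest $70.82 → $3,150.05; payment $1,921.77; balance $1,228.28
Week 6: opening $1,228.28; interest $28.25 → $1,256.53; payment $1,256.53; balance $0.00
Total interest: $185.56 + $164.96 + $139.05 + $107.71 + $70.82 + $28.25 = $696.35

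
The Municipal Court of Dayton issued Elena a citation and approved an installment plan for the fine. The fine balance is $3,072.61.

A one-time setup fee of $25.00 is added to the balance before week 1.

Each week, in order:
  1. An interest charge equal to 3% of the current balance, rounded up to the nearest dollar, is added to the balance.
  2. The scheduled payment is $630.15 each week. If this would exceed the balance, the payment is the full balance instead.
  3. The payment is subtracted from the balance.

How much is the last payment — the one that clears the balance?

$255.86

Week 1: opening $3,097.61; interest $93.00 → $3,190.61; payment $630.15; balance $2,560.46
Week 2: opening $2,560.46; interest $77.00 → $2,637.46; payment $630.15; balance $2,007.31
Week 3: opening $2,007.31; interest $61.00 → $2,068.31; payment $630.15; balance $1,438.16
Week 4: opening $1,438.16; interest $44.00 → $1,482.16; payment $630.15; balance $852.01
Week 5: opening $852.01; interest $26.00 → $878.01; payment $630.15; balance $247.86
Week 6: opening $247.86; interest $8.00 → $255.86; payment $255.86; balance $0.00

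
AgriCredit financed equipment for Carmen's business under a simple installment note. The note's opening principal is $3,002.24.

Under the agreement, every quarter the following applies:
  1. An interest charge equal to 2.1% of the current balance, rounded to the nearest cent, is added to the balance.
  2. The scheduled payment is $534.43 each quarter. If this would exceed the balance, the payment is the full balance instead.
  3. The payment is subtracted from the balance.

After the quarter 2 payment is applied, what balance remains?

$2,049.58

# | Opening | Interest | Payment | End bal
1 | $3,002.24 | $63.05 | $534.43 | $2,530.86
2 | $2,530.86 | $53.15 | $534.43 | $2,049.58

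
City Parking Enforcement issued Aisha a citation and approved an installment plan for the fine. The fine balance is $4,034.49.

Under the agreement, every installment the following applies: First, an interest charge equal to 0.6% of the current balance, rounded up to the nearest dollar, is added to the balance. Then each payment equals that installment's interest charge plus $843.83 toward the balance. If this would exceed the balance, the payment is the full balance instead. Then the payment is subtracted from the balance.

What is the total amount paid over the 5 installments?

# | Opening | Interest | Payment | End bal
1 | $4,034.49 | $25.00 | $868.83 | $3,190.66
2 | $3,190.66 | $20.00 | $863.83 | $2,346.83
3 | $2,346.83 | $15.00 | $858.83 | $1,503.00
4 | $1,503.00 | $10.00 | $853.83 | $659.17
5 | $659.17 | $4.00 | $663.17 | $0.00
Total paid: $4,108.49

$4,108.49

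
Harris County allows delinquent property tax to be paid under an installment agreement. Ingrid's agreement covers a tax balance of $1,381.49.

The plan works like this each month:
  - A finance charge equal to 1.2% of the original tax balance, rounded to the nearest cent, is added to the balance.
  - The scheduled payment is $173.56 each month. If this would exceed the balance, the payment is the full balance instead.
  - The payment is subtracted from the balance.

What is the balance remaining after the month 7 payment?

# | Opening | Interest | Payment | End bal
1 | $1,381.49 | $16.58 | $173.56 | $1,224.51
2 | $1,224.51 | $16.58 | $173.56 | $1,067.53
3 | $1,067.53 | $16.58 | $173.56 | $910.55
4 | $910.55 | $16.58 | $173.56 | $753.57
5 | $753.57 | $16.58 | $173.56 | $596.59
6 | $596.59 | $16.58 | $173.56 | $439.61
7 | $439.61 | $16.58 | $173.56 | $282.63

$282.63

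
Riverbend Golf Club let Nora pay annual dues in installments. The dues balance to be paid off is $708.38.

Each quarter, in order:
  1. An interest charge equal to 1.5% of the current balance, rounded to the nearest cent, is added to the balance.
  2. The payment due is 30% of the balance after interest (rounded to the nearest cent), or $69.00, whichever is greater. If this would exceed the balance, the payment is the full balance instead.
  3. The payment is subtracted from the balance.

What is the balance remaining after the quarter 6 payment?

Quarter 1: $708.38 +$10.63 interest = $719.01; pay $215.70 → $503.31
Quarter 2: $503.31 +$7.55 interest = $510.86; pay $153.26 → $357.60
Quarter 3: $357.60 +$5.36 interest = $362.96; pay $108.89 → $254.07
Quarter 4: $254.07 +$3.81 interest = $257.88; pay $77.36 → $180.52
Quarter 5: $180.52 +$2.71 interest = $183.23; pay $69.00 → $114.23
Quarter 6: $114.23 +$1.71 interest = $115.94; pay $69.00 → $46.94

$46.94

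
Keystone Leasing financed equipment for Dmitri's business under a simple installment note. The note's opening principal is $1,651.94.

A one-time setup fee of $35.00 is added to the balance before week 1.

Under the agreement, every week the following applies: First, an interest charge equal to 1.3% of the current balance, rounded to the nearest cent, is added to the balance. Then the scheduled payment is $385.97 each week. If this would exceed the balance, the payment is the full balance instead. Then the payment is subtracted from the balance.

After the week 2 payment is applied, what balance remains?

$954.13

Week 1: opening $1,686.94; interest $21.93 → $1,708.87; payment $385.97; balance $1,322.90
Week 2: opening $1,322.90; interest $17.20 → $1,340.10; payment $385.97; balance $954.13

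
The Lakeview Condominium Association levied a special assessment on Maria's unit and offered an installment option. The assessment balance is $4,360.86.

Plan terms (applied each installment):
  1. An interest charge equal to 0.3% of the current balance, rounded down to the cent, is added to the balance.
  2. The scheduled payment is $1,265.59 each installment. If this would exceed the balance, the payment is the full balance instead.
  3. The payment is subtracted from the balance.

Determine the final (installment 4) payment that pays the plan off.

Installment 1: opening $4,360.86; interest $13.08 → $4,373.94; payment $1,265.59; balance $3,108.35
Installment 2: opening $3,108.35; interest $9.32 → $3,117.67; payment $1,265.59; balance $1,852.08
Installment 3: opening $1,852.08; interest $5.55 → $1,857.63; payment $1,265.59; balance $592.04
Installment 4: opening $592.04; interest $1.77 → $593.81; payment $593.81; balance $0.00

$593.81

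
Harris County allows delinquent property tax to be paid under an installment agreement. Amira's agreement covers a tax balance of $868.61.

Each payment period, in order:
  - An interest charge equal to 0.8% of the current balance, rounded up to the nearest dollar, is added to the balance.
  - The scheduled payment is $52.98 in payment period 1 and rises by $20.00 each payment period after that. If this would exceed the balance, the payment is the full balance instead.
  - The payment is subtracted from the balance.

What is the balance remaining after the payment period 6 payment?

Payment period 1: opening $868.61; interest $7.00 → $875.61; payment $52.98; balance $822.63
Payment period 2: opening $822.63; interest $7.00 → $829.63; payment $72.98; balance $756.65
Payment period 3: opening $756.65; interest $7.00 → $763.65; payment $92.98; balance $670.67
Payment period 4: opening $670.67; interest $6.00 → $676.67; payment $112.98; balance $563.69
Payment period 5: opening $563.69; interest $5.00 → $568.69; payment $132.98; balance $435.71
Payment period 6: opening $435.71; interest $4.00 → $439.71; payment $152.98; balance $286.73

$286.73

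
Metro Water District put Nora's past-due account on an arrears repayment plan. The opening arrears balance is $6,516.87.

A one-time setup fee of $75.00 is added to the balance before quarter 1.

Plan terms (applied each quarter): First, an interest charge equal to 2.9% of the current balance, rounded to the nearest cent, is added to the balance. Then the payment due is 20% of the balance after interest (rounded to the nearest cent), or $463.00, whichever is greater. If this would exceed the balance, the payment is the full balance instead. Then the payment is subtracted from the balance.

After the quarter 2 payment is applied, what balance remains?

$4,467.03

# | Opening | Interest | Payment | End bal
1 | $6,591.87 | $191.16 | $1,356.61 | $5,426.42
2 | $5,426.42 | $157.37 | $1,116.76 | $4,467.03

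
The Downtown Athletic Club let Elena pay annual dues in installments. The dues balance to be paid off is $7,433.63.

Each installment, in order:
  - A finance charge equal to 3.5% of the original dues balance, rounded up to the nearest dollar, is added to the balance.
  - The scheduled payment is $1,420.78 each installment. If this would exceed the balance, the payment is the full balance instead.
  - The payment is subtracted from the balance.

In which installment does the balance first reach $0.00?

7

# | Opening | Interest | Payment | End bal
1 | $7,433.63 | $261.00 | $1,420.78 | $6,273.85
2 | $6,273.85 | $261.00 | $1,420.78 | $5,114.07
3 | $5,114.07 | $261.00 | $1,420.78 | $3,954.29
4 | $3,954.29 | $261.00 | $1,420.78 | $2,794.51
5 | $2,794.51 | $261.00 | $1,420.78 | $1,634.73
6 | $1,634.73 | $261.00 | $1,420.78 | $474.95
7 | $474.95 | $261.00 | $735.95 | $0.00
Balance reaches $0.00 in installment 7.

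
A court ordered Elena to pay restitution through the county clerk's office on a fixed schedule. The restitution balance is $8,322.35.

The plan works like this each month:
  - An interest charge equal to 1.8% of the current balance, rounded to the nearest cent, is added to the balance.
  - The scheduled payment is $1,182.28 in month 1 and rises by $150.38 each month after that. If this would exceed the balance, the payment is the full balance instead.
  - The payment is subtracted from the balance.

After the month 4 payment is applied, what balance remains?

$3,166.43

Month 1: $8,322.35 +$149.80 interest = $8,472.15; pay $1,182.28 → $7,289.87
Month 2: $7,289.87 +$131.22 interest = $7,421.09; pay $1,332.66 → $6,088.43
Month 3: $6,088.43 +$109.59 interest = $6,198.02; pay $1,483.04 → $4,714.98
Month 4: $4,714.98 +$84.87 interest = $4,799.85; pay $1,633.42 → $3,166.43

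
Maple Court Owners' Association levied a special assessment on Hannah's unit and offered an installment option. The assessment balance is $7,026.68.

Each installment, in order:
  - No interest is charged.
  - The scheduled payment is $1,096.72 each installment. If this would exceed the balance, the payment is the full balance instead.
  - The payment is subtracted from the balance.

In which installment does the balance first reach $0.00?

Installment 1: $7,026.68 − $1,096.72 → $5,929.96
Installment 2: $5,929.96 − $1,096.72 → $4,833.24
Installment 3: $4,833.24 − $1,096.72 → $3,736.52
Installment 4: $3,736.52 − $1,096.72 → $2,639.80
Installment 5: $2,639.80 − $1,096.72 → $1,543.08
Installment 6: $1,543.08 − $1,096.72 → $446.36
Installment 7: $446.36 − $446.36 → $0.00
Balance reaches $0.00 in installment 7.

7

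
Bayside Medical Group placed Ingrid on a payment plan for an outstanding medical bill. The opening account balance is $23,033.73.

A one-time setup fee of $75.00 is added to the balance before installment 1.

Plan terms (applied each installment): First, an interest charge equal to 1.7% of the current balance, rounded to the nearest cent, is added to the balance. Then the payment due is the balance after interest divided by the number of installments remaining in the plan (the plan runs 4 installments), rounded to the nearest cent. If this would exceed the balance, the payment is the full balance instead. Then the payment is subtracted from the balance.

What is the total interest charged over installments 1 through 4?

$998.97

Installment 1: opening $23,108.73; interest $392.85 → $23,501.58; payment $5,875.40; balance $17,626.18
Installment 2: opening $17,626.18; interest $299.65 → $17,925.83; payment $5,975.28; balance $11,950.55
Installment 3: opening $11,950.55; interest $203.16 → $12,153.71; payment $6,076.86; balance $6,076.85
Installment 4: opening $6,076.85; interest $103.31 → $6,180.16; payment $6,180.16; balance $0.00
Total interest: $392.85 + $299.65 + $203.16 + $103.31 = $998.97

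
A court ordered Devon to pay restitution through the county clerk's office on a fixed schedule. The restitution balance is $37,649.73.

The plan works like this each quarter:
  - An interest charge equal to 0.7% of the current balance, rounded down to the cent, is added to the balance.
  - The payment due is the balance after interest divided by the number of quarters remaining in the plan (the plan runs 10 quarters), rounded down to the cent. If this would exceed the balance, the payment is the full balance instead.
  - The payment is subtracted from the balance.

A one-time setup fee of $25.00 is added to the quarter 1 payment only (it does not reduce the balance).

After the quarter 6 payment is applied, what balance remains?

Quarter 1: $37,649.73 +$263.54 interest = $37,913.27; pay $3,791.32 (+ $25.00 fee) → $34,121.95
Quarter 2: $34,121.95 +$238.85 interest = $34,360.80; pay $3,817.86 → $30,542.94
Quarter 3: $30,542.94 +$213.80 interest = $30,756.74; pay $3,844.59 → $26,912.15
Quarter 4: $26,912.15 +$188.38 interest = $27,100.53; pay $3,871.50 → $23,229.03
Quarter 5: $23,229.03 +$162.60 interest = $23,391.63; pay $3,898.60 → $19,493.03
Quarter 6: $19,493.03 +$136.45 interest = $19,629.48; pay $3,925.89 → $15,703.59

$15,703.59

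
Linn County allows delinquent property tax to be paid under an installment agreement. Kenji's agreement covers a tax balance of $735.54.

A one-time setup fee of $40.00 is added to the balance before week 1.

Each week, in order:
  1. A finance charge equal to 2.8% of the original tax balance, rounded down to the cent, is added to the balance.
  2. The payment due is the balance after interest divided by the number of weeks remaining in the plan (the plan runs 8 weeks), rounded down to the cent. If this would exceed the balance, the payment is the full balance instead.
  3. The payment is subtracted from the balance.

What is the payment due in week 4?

# | Opening | Interest | Payment | End bal
1 | $775.54 | $20.59 | $99.51 | $696.62
2 | $696.62 | $20.59 | $102.45 | $614.76
3 | $614.76 | $20.59 | $105.89 | $529.46
4 | $529.46 | $20.59 | $110.01 | $440.04

$110.01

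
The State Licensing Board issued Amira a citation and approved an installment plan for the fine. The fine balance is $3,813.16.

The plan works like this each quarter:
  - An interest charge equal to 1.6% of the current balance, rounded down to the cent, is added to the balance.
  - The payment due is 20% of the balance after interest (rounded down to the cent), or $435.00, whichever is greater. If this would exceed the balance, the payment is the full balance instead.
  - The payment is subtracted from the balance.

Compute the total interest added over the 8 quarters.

$249.28

Quarter 1: opening $3,813.16; interest $61.01 → $3,874.17; payment $774.83; balance $3,099.34
Quarter 2: opening $3,099.34; interest $49.58 → $3,148.92; payment $629.78; balance $2,519.14
Quarter 3: opening $2,519.14; interest $40.30 → $2,559.44; payment $511.88; balance $2,047.56
Quarter 4: opening $2,047.56; interest $32.76 → $2,080.32; payment $435.00; balance $1,645.32
Quarter 5: opening $1,645.32; interest $26.32 → $1,671.64; payment $435.00; balance $1,236.64
Quarter 6: opening $1,236.64; interest $19.78 → $1,256.42; payment $435.00; balance $821.42
Quarter 7: opening $821.42; interest $13.14 → $834.56; payment $435.00; balance $399.56
Quarter 8: opening $399.56; interest $6.39 → $405.95; payment $405.95; balance $0.00
Total interest: $61.01 + $49.58 + $40.30 + $32.76 + $26.32 + $19.78 + $13.14 + $6.39 = $249.28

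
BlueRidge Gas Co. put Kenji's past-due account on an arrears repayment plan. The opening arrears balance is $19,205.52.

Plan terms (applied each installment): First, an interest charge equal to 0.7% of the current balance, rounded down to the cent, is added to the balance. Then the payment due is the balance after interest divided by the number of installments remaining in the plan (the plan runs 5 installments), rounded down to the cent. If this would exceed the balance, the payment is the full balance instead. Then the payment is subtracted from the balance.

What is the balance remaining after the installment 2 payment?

$11,685.20

Installment 1: $19,205.52 +$134.43 interest = $19,339.95; pay $3,867.99 → $15,471.96
Installment 2: $15,471.96 +$108.30 interest = $15,580.26; pay $3,895.06 → $11,685.20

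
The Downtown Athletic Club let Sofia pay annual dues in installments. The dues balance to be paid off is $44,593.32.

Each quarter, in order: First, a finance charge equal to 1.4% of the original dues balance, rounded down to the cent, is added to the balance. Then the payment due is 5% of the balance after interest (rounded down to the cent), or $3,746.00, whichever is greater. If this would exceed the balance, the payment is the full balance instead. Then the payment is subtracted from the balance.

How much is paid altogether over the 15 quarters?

Quarter 1: $44,593.32 +$624.30 interest = $45,217.62; pay $3,746.00 → $41,471.62
Quarter 2: $41,471.62 +$624.30 interest = $42,095.92; pay $3,746.00 → $38,349.92
Quarter 3: $38,349.92 +$624.30 interest = $38,974.22; pay $3,746.00 → $35,228.22
Quarter 4: $35,228.22 +$624.30 interest = $35,852.52; pay $3,746.00 → $32,106.52
Quarter 5: $32,106.52 +$624.30 interest = $32,730.82; pay $3,746.00 → $28,984.82
Quarter 6: $28,984.82 +$624.30 interest = $29,609.12; pay $3,746.00 → $25,863.12
Quarter 7: $25,863.12 +$624.30 interest = $26,487.42; pay $3,746.00 → $22,741.42
Quarter 8: $22,741.42 +$624.30 interest = $23,365.72; pay $3,746.00 → $19,619.72
Quarter 9: $19,619.72 +$624.30 interest = $20,244.02; pay $3,746.00 → $16,498.02
Quarter 10: $16,498.02 +$624.30 interest = $17,122.32; pay $3,746.00 → $13,376.32
Quarter 11: $13,376.32 +$624.30 interest = $14,000.62; pay $3,746.00 → $10,254.62
Quarter 12: $10,254.62 +$624.30 interest = $10,878.92; pay $3,746.00 → $7,132.92
Quarter 13: $7,132.92 +$624.30 interest = $7,757.22; pay $3,746.00 → $4,011.22
Quarter 14: $4,011.22 +$624.30 interest = $4,635.52; pay $3,746.00 → $889.52
Quarter 15: $889.52 +$624.30 interest = $1,513.82; pay $1,513.82 → $0.00
Total paid: $53,957.82

$53,957.82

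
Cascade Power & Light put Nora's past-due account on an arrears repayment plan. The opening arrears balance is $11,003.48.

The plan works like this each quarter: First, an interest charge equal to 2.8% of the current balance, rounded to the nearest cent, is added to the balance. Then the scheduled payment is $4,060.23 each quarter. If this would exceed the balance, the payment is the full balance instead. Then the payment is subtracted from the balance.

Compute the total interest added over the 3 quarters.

Quarter 1: $11,003.48 +$308.10 interest = $11,311.58; pay $4,060.23 → $7,251.35
Quarter 2: $7,251.35 +$203.04 interest = $7,454.39; pay $4,060.23 → $3,394.16
Quarter 3: $3,394.16 +$95.04 interest = $3,489.20; pay $3,489.20 → $0.00
Total interest: $308.10 + $203.04 + $95.04 = $606.18

$606.18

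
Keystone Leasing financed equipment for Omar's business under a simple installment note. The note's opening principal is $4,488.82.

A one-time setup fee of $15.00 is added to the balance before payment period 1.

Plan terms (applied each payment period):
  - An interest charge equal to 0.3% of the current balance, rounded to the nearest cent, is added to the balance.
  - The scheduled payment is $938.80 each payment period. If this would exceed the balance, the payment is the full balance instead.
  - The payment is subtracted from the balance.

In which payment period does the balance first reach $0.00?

Payment period 1: $4,503.82 +$13.51 interest = $4,517.33; pay $938.80 → $3,578.53
Payment period 2: $3,578.53 +$10.74 interest = $3,589.27; pay $938.80 → $2,650.47
Payment period 3: $2,650.47 +$7.95 interest = $2,658.42; pay $938.80 → $1,719.62
Payment period 4: $1,719.62 +$5.16 interest = $1,724.78; pay $938.80 → $785.98
Payment period 5: $785.98 +$2.36 interest = $788.34; pay $788.34 → $0.00
Balance reaches $0.00 in payment period 5.

5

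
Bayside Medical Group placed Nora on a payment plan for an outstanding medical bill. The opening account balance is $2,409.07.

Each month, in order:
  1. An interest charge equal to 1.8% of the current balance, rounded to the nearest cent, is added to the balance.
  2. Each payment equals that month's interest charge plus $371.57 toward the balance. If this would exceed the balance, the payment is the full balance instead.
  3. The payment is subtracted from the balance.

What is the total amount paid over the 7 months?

$2,572.16

# | Opening | Interest | Payment | End bal
1 | $2,409.07 | $43.36 | $414.93 | $2,037.50
2 | $2,037.50 | $36.68 | $408.25 | $1,665.93
3 | $1,665.93 | $29.99 | $401.56 | $1,294.36
4 | $1,294.36 | $23.30 | $394.87 | $922.79
5 | $922.79 | $16.61 | $388.18 | $551.22
6 | $551.22 | $9.92 | $381.49 | $179.65
7 | $179.65 | $3.23 | $182.88 | $0.00
Total paid: $2,572.16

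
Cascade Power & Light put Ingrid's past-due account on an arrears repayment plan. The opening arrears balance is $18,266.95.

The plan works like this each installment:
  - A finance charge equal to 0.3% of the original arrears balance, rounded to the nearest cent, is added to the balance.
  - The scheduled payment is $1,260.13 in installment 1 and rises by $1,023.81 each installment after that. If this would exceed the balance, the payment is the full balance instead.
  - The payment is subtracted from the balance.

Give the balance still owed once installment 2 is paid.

Installment 1: $18,266.95 +$54.80 interest = $18,321.75; pay $1,260.13 → $17,061.62
Installment 2: $17,061.62 +$54.80 interest = $17,116.42; pay $2,283.94 → $14,832.48

$14,832.48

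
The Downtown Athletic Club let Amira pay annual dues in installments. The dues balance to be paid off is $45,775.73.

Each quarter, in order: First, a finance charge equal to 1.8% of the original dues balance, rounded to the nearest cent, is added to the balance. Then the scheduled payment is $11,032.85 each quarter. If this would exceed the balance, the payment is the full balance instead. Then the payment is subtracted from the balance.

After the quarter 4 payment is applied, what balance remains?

$4,940.17

# | Opening | Interest | Payment | End bal
1 | $45,775.73 | $823.96 | $11,032.85 | $35,566.84
2 | $35,566.84 | $823.96 | $11,032.85 | $25,357.95
3 | $25,357.95 | $823.96 | $11,032.85 | $15,149.06
4 | $15,149.06 | $823.96 | $11,032.85 | $4,940.17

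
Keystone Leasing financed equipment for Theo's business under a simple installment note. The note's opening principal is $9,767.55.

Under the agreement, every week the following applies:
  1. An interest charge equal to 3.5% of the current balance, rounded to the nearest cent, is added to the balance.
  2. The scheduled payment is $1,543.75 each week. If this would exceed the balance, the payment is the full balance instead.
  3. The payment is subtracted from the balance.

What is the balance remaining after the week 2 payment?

$7,321.71

Week 1: opening $9,767.55; interest $341.86 → $10,109.41; payment $1,543.75; balance $8,565.66
Week 2: opening $8,565.66; interest $299.80 → $8,865.46; payment $1,543.75; balance $7,321.71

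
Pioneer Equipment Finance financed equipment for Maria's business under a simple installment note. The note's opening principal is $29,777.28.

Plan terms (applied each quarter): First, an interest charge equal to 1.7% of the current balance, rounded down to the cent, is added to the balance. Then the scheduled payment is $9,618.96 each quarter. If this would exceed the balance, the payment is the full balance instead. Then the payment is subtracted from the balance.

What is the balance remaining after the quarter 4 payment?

# | Opening | Interest | Payment | End bal
1 | $29,777.28 | $506.21 | $9,618.96 | $20,664.53
2 | $20,664.53 | $351.29 | $9,618.96 | $11,396.86
3 | $11,396.86 | $193.74 | $9,618.96 | $1,971.64
4 | $1,971.64 | $33.51 | $2,005.15 | $0.00

$0.00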